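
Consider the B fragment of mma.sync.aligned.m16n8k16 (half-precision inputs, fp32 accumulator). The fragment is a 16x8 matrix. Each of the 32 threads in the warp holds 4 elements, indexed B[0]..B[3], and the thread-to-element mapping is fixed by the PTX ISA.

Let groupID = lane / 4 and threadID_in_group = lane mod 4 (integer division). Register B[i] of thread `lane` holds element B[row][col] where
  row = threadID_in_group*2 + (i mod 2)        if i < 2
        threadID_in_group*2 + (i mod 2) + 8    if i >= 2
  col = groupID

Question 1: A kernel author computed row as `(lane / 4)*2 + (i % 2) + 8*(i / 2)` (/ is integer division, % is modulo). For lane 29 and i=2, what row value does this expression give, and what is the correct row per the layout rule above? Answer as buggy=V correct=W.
buggy=22 correct=10

`(lane / 4)*2 + (i % 2) + 8*(i / 2)`[29,2]->22
lane 29->29/4=7, 29 mod 4=1
i=2  r:2·1+0+8->10  c:7
row: 22 vs 10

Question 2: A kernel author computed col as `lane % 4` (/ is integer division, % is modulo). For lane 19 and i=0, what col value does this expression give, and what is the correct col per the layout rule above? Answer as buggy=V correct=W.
buggy=3 correct=4

`lane % 4`[19,0]⇒3
lane 19⇒19/4=4, 19 mod 4=3
i=0  r:2·3+0+0⇒6  c:4
col: 3 vs 4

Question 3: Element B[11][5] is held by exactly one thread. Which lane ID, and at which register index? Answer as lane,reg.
c:5=>grp=5  r:11=>rB=1,tig=1,lo=1
L=5*4+1=21  i=1*2+1=3

21,3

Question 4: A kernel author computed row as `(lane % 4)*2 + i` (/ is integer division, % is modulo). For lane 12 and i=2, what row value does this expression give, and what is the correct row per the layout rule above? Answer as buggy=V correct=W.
buggy=2 correct=8

`(lane % 4)*2 + i`[12,2]⇒2
12: gr=3,th=0
[2] (0*2+0+8,3) = (8,3)
row: 2 vs 8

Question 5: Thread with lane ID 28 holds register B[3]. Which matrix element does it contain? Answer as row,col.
28: g=7,t=0
[3] (0*2+1+8,7) = (9,7)

9,7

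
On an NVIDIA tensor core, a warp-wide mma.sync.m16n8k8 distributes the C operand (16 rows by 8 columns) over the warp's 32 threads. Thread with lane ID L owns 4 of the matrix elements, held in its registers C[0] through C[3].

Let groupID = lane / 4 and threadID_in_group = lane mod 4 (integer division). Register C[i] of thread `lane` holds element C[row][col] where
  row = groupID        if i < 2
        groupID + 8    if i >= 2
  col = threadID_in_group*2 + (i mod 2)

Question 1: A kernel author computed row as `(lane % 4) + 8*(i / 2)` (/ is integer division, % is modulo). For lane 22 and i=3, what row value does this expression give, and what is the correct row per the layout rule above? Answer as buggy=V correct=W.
`(lane % 4) + 8*(i / 2)`[22,3]=>10
L=22=>grp=22>>2=5, tig=22&3=2
[3]=>row 5+8=13  col 2·2+1=5
row: 10 vs 13

buggy=10 correct=13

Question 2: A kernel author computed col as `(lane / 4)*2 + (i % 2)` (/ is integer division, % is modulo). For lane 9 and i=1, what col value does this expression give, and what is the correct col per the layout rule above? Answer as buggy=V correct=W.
`(lane / 4)*2 + (i % 2)`[9,1]⇒5
9: gr=2,th=1
[1] (2+0,1*2+1) = (2,3)
col: 5 vs 3

buggy=5 correct=3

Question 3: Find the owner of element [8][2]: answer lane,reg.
1,2

r:8=>grp=0,rB=1  c:2=>tig=1,lo=0
L=0*4+1=1  i=1*2+0=2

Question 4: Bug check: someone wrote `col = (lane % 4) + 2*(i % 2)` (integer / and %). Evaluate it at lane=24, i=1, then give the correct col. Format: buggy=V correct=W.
buggy=2 correct=1

`(lane % 4) + 2*(i % 2)`[24,1]⇒2
L=24⇒gr=24>>2=6, th=24&3=0
[1]⇒row 6+0=6  col 0·2+1=1
col: 2 vs 1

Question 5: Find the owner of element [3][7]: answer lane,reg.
r: 3->gid=3,r8=0  c: 7->tid=3,i&1=1
L=3*4+3=15  i=0*2+1=1

15,1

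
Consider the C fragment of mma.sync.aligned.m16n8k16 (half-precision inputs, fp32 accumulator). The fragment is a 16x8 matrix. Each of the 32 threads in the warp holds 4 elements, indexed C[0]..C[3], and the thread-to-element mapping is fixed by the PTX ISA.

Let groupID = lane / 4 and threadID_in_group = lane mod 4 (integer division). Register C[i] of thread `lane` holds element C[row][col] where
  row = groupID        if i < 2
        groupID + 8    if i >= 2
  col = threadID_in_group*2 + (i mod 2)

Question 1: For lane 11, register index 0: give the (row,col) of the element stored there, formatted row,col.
L=11⇒gr=11>>2=2, th=11&3=3
[0]⇒row 2+0=2  col 3·2+0=6

2,6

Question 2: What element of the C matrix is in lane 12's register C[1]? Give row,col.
3,1

lane 12=>12/4=3, 12 mod 4=0
i=1  r:3+0=>3  c:2·0+1=>1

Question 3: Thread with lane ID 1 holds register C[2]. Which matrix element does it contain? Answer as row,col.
8,2

1: gid=0,tid=1
[2] (0+8,1*2+0) = (8,2)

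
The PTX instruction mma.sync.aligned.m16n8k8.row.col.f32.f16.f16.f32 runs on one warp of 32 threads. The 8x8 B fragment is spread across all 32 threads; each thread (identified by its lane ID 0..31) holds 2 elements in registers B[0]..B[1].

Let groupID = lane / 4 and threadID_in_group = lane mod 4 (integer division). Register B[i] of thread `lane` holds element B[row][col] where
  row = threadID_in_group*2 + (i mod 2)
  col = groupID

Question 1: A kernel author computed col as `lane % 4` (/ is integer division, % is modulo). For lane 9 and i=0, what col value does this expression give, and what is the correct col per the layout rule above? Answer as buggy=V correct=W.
buggy=1 correct=2

`lane % 4`[9,0]->1
L=9->g=9>>2=2, t=9&3=1
[0]->row 1·2+0=2  col g=2
col: 1 vs 2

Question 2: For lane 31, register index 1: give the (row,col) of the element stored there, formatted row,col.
L=31→G=31>>2=7, T=31&3=3
[1]→row 3·2+1=7  col G=7

7,7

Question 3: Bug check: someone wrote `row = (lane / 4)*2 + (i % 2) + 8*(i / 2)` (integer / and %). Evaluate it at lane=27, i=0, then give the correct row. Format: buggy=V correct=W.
`(lane / 4)*2 + (i % 2) + 8*(i / 2)`[27,0]→12
lane 27: G=6 (27/4), T=3 (27%4)
i=0: r=3*2+0=6, c=G=6
row: 12 vs 6

buggy=12 correct=6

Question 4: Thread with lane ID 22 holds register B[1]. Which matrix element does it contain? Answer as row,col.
5,5

L=22⇒gr=22>>2=5, th=22&3=2
[1]⇒row 2·2+1=5  col gr=5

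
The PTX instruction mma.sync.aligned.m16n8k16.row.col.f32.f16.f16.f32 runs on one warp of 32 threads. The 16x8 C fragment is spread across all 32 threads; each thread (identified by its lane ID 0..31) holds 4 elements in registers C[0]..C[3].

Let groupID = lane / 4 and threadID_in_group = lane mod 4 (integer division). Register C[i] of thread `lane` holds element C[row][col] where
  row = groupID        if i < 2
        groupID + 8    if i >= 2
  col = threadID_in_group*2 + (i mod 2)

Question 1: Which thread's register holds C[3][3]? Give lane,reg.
13,1

r=3→G=3,rhi=0  c=3→T=1,p=1
L=3*4+1=13  i=0*2+1=1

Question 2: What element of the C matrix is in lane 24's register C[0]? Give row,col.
6,0

L=24→G=24>>2=6, T=24&3=0
[0]→row 6+0=6  col 0·2+0=0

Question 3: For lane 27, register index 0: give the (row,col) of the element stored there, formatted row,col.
6,6

L=27⇒gr=27>>2=6, th=27&3=3
[0]⇒row 6+0=6  col 3·2+0=6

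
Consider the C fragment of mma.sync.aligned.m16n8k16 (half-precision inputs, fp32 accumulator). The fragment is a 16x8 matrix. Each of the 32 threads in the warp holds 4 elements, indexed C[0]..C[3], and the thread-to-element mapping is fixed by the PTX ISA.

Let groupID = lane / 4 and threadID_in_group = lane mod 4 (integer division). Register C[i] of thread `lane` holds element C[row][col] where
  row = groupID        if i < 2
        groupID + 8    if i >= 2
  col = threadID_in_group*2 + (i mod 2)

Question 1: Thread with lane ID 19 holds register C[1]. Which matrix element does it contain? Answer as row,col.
4,7

lane 19⇒19/4=4, 19 mod 4=3
i=1  r:4+0⇒4  c:2·3+1⇒7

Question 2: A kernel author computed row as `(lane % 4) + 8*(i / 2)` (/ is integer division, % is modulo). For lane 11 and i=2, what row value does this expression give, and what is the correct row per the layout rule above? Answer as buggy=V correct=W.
buggy=11 correct=10

`(lane % 4) + 8*(i / 2)`[11,2]->11
L=11->g=11>>2=2, t=11&3=3
[2]->row 2+8=10  col 3·2+0=6
row: 11 vs 10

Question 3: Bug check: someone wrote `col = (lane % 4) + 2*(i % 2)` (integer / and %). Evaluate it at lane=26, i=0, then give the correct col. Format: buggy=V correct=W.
buggy=2 correct=4

`(lane % 4) + 2*(i % 2)`[26,0]→2
L=26→G=26>>2=6, T=26&3=2
[0]→row 6+0=6  col 2·2+0=4
col: 2 vs 4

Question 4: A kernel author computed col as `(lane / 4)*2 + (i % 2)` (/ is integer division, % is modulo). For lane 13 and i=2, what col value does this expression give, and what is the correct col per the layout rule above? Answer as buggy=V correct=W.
buggy=6 correct=2

`(lane / 4)*2 + (i % 2)`[13,2]⇒6
lane 13⇒13/4=3, 13 mod 4=1
i=2  r:3+8⇒11  c:2·1+0⇒2
col: 6 vs 2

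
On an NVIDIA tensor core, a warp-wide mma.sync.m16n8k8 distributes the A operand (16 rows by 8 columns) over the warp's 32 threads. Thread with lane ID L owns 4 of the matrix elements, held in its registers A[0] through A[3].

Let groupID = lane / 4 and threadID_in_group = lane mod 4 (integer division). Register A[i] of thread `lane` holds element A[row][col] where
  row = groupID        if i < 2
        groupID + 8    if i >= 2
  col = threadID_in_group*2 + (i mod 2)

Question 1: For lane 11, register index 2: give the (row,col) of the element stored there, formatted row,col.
lane 11->11/4=2, 11 mod 4=3
i=2  r:2+8->10  c:2·3+0->6

10,6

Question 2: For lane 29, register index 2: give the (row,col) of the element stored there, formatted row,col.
lane 29: gid=7 (29/4), tid=1 (29%4)
i=2: r=7+8=15, c=1*2+0=2

15,2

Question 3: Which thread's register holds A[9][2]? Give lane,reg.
5,2

r=9⇒gr=1,Rb=1  c=2⇒th=1,odd=0
L=1*4+1=5  i=1*2+0=2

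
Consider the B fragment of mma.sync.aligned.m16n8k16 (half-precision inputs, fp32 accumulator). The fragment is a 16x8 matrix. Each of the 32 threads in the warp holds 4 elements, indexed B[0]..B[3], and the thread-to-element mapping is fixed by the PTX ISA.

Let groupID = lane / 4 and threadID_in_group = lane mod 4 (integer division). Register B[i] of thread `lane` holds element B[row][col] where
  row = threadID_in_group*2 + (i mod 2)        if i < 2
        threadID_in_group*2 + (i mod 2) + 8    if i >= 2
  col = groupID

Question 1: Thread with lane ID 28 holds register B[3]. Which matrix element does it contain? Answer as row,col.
lane 28: grp=7 (28/4), tig=0 (28%4)
i=3: r=0*2+1+8=9, c=grp=7

9,7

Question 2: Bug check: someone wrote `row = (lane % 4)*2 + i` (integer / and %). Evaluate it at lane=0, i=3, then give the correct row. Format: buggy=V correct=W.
buggy=3 correct=9

`(lane % 4)*2 + i`[0,3]→3
lane 0→0/4=0, 0 mod 4=0
i=3  r:2·0+1+8→9  c:0
row: 3 vs 9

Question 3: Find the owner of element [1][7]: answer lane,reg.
c=7→G=7  r=1→rhi=0,T=0,p=1
L=7*4+0=28  i=0*2+1=1

28,1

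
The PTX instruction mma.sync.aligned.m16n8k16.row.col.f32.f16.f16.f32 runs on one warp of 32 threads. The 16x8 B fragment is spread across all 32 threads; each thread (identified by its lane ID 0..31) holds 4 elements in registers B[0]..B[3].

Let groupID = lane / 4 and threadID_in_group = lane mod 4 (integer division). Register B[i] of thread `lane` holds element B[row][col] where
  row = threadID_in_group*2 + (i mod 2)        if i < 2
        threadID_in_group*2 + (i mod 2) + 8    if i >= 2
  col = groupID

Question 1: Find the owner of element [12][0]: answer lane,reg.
2,2

c:0=>grp=0  r:12=>rB=1,tig=2,lo=0
L=0*4+2=2  i=1*2+0=2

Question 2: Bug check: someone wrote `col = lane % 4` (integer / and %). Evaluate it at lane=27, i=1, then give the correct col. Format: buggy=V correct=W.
buggy=3 correct=6

`lane % 4`[27,1]⇒3
lane 27: gr=6 (27/4), th=3 (27%4)
i=1: r=3*2+1+0=7, c=gr=6
col: 3 vs 6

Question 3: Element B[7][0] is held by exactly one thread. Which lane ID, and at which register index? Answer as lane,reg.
c=0⇒gr=0  r=7⇒Rb=0,th=3,odd=1
L=0*4+3=3  i=0*2+1=1

3,1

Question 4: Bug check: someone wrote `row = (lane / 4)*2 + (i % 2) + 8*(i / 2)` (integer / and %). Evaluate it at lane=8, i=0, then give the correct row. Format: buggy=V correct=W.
buggy=4 correct=0

`(lane / 4)*2 + (i % 2) + 8*(i / 2)`[8,0]=>4
L=8=>grp=8>>2=2, tig=8&3=0
[0]=>row 0·2+0+0=0  col grp=2
row: 4 vs 0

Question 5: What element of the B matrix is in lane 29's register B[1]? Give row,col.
L=29->gid=29>>2=7, tid=29&3=1
[1]->row 1·2+1+0=3  col gid=7

3,7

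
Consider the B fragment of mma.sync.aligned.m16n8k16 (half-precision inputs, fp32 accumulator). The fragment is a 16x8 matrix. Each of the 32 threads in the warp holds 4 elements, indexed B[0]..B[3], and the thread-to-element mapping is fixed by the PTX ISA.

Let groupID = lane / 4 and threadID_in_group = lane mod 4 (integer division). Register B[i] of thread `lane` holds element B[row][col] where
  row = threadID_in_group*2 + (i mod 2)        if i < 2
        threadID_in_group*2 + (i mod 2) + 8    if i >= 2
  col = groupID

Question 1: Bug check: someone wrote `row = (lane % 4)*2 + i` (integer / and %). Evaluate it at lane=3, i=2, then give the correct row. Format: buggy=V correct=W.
buggy=8 correct=14

`(lane % 4)*2 + i`[3,2]->8
L=3->g=3>>2=0, t=3&3=3
[2]->row 3·2+0+8=14  col g=0
row: 8 vs 14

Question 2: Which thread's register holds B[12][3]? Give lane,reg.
14,2

c:3=>grp=3  r:12=>rB=1,tig=2,lo=0
L=3*4+2=14  i=1*2+0=2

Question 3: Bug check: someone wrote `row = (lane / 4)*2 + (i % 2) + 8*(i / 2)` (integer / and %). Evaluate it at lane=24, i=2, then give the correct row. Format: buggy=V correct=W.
`(lane / 4)*2 + (i % 2) + 8*(i / 2)`[24,2]⇒20
lane 24⇒24/4=6, 24 mod 4=0
i=2  r:2·0+0+8⇒8  c:6
row: 20 vs 8

buggy=20 correct=8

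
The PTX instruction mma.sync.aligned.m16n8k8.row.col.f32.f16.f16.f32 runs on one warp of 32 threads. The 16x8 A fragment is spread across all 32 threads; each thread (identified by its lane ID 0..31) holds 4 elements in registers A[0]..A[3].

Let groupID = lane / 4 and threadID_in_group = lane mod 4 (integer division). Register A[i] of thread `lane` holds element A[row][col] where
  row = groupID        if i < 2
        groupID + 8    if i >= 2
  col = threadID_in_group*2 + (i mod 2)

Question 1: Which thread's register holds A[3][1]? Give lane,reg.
12,1

r=3⇒gr=3,Rb=0  c=1⇒th=0,odd=1
L=3*4+0=12  i=0*2+1=1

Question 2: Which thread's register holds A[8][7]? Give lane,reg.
3,3

r=8→G=0,rhi=1  c=7→T=3,p=1
L=0*4+3=3  i=1*2+1=3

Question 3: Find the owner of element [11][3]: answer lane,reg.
r:11=>grp=3,rB=1  c:3=>tig=1,lo=1
L=3*4+1=13  i=1*2+1=3

13,3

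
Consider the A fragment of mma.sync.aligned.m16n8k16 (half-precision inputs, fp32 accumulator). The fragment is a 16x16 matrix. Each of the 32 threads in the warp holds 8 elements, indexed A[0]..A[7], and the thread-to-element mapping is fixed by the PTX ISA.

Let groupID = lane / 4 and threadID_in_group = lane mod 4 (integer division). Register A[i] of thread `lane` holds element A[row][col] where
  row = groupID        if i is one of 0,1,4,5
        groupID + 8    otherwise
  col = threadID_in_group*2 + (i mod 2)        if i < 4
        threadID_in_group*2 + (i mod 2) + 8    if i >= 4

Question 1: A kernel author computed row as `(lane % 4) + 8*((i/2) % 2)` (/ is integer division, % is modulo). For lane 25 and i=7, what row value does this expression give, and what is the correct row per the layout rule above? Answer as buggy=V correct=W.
buggy=9 correct=14

`(lane % 4) + 8*((i/2) % 2)`[25,7]=>9
lane 25: grp=6 (25/4), tig=1 (25%4)
i=7: r=6+8=14, c=1*2+1+8=11
row: 9 vs 14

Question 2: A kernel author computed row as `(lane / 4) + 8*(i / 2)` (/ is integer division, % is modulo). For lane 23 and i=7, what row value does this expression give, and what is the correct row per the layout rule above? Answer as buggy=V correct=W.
`(lane / 4) + 8*(i / 2)`[23,7]⇒29
23: gr=5,th=3
[7] (5+8,3*2+1+8) = (13,15)
row: 29 vs 13

buggy=29 correct=13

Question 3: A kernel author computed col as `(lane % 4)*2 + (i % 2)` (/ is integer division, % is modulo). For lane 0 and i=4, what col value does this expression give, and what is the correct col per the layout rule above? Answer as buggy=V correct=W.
buggy=0 correct=8

`(lane % 4)*2 + (i % 2)`[0,4]→0
0: G=0,T=0
[4] (0+0,0*2+0+8) = (0,8)
col: 0 vs 8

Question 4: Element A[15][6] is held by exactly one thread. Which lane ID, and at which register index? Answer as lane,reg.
r=15→G=7,rhi=1  c=6→chi=0,T=3,p=0
L=7*4+3=31  i=0*4+1*2+0=2

31,2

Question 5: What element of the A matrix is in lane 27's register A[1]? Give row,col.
6,7

L=27->g=27>>2=6, t=27&3=3
[1]->row 6+0=6  col 3·2+1+0=7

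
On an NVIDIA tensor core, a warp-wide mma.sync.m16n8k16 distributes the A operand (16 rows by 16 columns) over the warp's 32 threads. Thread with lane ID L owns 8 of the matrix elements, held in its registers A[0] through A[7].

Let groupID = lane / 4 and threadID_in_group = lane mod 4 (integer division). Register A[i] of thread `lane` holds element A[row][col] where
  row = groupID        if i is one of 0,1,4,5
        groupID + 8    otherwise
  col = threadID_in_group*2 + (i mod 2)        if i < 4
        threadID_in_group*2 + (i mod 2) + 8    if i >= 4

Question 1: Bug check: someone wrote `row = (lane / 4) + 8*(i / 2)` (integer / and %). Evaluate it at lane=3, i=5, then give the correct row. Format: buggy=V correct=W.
`(lane / 4) + 8*(i / 2)`[3,5]->16
L=3->gid=3>>2=0, tid=3&3=3
[5]->row 0+0=0  col 3·2+1+8=15
row: 16 vs 0

buggy=16 correct=0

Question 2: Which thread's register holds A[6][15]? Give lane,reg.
r=6→G=6,rhi=0  c=15→chi=1,T=3,p=1
L=6*4+3=27  i=1*4+0*2+1=5

27,5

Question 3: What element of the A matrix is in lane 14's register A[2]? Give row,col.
11,4

14: gid=3,tid=2
[2] (3+8,2*2+0+0) = (11,4)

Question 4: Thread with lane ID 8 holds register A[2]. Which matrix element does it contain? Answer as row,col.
10,0

8: gr=2,th=0
[2] (2+8,0*2+0+0) = (10,0)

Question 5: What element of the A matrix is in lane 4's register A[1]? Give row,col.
lane 4->4/4=1, 4 mod 4=0
i=1  r:1+0->1  c:2·0+1+0->1

1,1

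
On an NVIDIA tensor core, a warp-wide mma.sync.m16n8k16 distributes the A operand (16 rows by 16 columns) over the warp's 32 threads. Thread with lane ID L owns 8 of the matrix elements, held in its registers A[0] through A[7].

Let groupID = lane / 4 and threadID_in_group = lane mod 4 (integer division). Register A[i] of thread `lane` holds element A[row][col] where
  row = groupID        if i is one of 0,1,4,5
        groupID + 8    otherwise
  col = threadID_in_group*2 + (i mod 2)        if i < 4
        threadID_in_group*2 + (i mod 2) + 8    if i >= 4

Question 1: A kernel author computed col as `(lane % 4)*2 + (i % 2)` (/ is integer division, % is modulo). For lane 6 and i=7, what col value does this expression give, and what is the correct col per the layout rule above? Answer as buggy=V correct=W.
buggy=5 correct=13

`(lane % 4)*2 + (i % 2)`[6,7]→5
lane 6: G=1 (6/4), T=2 (6%4)
i=7: r=1+8=9, c=2*2+1+8=13
col: 5 vs 13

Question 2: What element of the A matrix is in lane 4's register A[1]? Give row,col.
1,1

lane 4⇒4/4=1, 4 mod 4=0
i=1  r:1+0⇒1  c:2·0+1+0⇒1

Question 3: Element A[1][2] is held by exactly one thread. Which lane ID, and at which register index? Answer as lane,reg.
5,0

r: 1->gid=1,r8=0  c: 2->c8=0,tid=1,i&1=0
L=1*4+1=5  i=0*4+0*2+0=0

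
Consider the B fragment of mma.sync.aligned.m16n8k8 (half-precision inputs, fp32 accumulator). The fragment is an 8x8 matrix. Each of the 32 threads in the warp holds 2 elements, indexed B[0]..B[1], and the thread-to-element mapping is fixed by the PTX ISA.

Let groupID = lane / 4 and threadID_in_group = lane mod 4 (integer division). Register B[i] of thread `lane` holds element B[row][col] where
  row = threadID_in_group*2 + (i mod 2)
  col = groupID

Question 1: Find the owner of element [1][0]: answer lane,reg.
c: 0->gid=0  r: 1->tid=0,i&1=1
L=0*4+0=0  i=1=1

0,1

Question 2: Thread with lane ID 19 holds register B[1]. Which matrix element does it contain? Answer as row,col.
L=19→G=19>>2=4, T=19&3=3
[1]→row 3·2+1=7  col G=4

7,4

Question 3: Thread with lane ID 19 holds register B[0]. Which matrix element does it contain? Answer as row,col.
lane 19->19/4=4, 19 mod 4=3
i=0  r:2·3+0->6  c:4

6,4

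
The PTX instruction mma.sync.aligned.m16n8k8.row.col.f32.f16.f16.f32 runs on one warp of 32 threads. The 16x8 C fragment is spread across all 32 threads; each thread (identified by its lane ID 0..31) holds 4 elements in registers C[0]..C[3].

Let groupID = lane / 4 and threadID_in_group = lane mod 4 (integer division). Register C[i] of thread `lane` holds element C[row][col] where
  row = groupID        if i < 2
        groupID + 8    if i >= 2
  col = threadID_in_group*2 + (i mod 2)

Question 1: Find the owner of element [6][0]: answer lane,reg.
r=6⇒gr=6,Rb=0  c=0⇒th=0,odd=0
L=6*4+0=24  i=0*2+0=0

24,0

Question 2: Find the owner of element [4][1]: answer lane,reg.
16,1

r: 4->gid=4,r8=0  c: 1->tid=0,i&1=1
L=4*4+0=16  i=0*2+1=1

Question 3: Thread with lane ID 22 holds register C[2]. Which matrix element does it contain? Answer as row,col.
L=22→G=22>>2=5, T=22&3=2
[2]→row 5+8=13  col 2·2+0=4

13,4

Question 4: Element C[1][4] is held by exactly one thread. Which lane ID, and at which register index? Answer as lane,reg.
r: 1->gid=1,r8=0  c: 4->tid=2,i&1=0
L=1*4+2=6  i=0*2+0=0

6,0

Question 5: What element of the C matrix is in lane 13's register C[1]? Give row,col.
lane 13->13/4=3, 13 mod 4=1
i=1  r:3+0->3  c:2·1+1->3

3,3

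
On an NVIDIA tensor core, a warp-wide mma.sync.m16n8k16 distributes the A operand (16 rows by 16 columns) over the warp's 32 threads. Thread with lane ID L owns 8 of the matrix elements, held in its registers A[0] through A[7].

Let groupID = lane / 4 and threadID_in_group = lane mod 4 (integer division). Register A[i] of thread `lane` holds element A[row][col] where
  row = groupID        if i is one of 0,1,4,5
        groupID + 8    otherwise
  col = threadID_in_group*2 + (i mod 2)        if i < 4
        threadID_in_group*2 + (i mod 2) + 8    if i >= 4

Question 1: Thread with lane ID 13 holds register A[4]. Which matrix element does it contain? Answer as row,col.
lane 13: grp=3 (13/4), tig=1 (13%4)
i=4: r=3+0=3, c=1*2+0+8=10

3,10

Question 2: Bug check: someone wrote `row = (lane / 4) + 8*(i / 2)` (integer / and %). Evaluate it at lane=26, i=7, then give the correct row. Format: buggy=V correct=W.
buggy=30 correct=14

`(lane / 4) + 8*(i / 2)`[26,7]→30
lane 26: G=6 (26/4), T=2 (26%4)
i=7: r=6+8=14, c=2*2+1+8=13
row: 30 vs 14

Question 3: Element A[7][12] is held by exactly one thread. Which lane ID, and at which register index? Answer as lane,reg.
30,4

r:7=>grp=7,rB=0  c:12=>cB=1,tig=2,lo=0
L=7*4+2=30  i=1*4+0*2+0=4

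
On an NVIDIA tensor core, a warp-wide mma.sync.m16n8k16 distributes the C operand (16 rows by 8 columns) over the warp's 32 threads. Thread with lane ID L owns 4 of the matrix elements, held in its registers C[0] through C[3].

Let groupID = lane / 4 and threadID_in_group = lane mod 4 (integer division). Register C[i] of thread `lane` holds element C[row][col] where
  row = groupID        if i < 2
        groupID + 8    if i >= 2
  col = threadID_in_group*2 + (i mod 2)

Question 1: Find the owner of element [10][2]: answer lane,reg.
r:10=>grp=2,rB=1  c:2=>tig=1,lo=0
L=2*4+1=9  i=1*2+0=2

9,2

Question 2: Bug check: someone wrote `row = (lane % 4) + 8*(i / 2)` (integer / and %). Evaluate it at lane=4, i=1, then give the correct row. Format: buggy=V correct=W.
buggy=0 correct=1

`(lane % 4) + 8*(i / 2)`[4,1]->0
L=4->g=4>>2=1, t=4&3=0
[1]->row 1+0=1  col 0·2+1=1
row: 0 vs 1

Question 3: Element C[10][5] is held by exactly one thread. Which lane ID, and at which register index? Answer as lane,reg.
r: 10->gid=2,r8=1  c: 5->tid=2,i&1=1
L=2*4+2=10  i=1*2+1=3

10,3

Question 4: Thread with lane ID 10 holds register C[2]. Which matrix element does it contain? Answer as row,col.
lane 10→10/4=2, 10 mod 4=2
i=2  r:2+8→10  c:2·2+0→4

10,4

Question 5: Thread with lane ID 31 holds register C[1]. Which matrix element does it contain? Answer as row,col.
7,7

lane 31=>31/4=7, 31 mod 4=3
i=1  r:7+0=>7  c:2·3+1=>7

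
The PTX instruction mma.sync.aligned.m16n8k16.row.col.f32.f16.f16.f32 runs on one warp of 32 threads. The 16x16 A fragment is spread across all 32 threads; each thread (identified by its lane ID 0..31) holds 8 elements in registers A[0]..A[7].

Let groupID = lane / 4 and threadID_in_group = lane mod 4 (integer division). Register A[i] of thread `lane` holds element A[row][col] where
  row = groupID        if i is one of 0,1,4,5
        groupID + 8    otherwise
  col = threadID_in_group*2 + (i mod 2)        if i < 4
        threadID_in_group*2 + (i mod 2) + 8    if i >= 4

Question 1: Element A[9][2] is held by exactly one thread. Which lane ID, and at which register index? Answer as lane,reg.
r: 9->gid=1,r8=1  c: 2->c8=0,tid=1,i&1=0
L=1*4+1=5  i=0*4+1*2+0=2

5,2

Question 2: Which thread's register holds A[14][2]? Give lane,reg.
r:14=>grp=6,rB=1  c:2=>cB=0,tig=1,lo=0
L=6*4+1=25  i=0*4+1*2+0=2

25,2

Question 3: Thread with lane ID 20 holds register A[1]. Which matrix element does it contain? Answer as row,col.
lane 20: grp=5 (20/4), tig=0 (20%4)
i=1: r=5+0=5, c=0*2+1+0=1

5,1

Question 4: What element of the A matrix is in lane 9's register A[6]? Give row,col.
10,10

9: grp=2,tig=1
[6] (2+8,1*2+0+8) = (10,10)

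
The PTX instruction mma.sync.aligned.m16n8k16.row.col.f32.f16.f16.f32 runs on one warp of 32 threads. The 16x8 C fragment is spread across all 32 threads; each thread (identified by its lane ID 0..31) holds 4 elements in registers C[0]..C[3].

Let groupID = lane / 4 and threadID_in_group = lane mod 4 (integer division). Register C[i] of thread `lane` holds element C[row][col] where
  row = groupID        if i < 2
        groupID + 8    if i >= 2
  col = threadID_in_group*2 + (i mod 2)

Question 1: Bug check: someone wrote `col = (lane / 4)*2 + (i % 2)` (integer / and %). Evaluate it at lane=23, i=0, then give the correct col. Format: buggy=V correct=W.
buggy=10 correct=6

`(lane / 4)*2 + (i % 2)`[23,0]->10
lane 23->23/4=5, 23 mod 4=3
i=0  r:5+0->5  c:2·3+0->6
col: 10 vs 6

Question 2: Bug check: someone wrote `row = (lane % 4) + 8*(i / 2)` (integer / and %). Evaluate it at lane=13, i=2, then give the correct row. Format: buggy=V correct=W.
`(lane % 4) + 8*(i / 2)`[13,2]→9
lane 13: G=3 (13/4), T=1 (13%4)
i=2: r=3+8=11, c=1*2+0=2
row: 9 vs 11

buggy=9 correct=11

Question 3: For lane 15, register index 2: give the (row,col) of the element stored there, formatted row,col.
lane 15: g=3 (15/4), t=3 (15%4)
i=2: r=3+8=11, c=3*2+0=6

11,6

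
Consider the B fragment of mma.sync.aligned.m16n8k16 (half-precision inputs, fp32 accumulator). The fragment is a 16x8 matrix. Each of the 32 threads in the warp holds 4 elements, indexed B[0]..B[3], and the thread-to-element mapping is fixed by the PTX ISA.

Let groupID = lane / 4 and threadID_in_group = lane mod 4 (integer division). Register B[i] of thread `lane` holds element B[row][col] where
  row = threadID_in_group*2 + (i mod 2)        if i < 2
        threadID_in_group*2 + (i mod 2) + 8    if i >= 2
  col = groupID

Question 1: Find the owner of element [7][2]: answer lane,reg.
c:2=>grp=2  r:7=>rB=0,tig=3,lo=1
L=2*4+3=11  i=0*2+1=1

11,1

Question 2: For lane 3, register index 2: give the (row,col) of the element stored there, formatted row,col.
lane 3->3/4=0, 3 mod 4=3
i=2  r:2·3+0+8->14  c:0

14,0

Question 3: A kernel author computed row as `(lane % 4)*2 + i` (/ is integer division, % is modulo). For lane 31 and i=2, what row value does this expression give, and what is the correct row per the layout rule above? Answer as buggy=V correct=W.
`(lane % 4)*2 + i`[31,2]→8
31: G=7,T=3
[2] (3*2+0+8,7) = (14,7)
row: 8 vs 14

buggy=8 correct=14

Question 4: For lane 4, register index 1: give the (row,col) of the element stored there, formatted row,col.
lane 4=>4/4=1, 4 mod 4=0
i=1  r:2·0+1+0=>1  c:1

1,1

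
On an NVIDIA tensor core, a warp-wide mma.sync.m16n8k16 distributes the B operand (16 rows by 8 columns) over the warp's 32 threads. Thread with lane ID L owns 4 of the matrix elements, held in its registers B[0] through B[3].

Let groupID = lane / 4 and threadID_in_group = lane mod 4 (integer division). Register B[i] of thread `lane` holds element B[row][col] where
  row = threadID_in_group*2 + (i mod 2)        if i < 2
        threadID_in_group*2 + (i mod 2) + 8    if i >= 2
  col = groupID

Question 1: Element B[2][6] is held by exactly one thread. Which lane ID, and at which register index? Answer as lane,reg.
c=6⇒gr=6  r=2⇒Rb=0,th=1,odd=0
L=6*4+1=25  i=0*2+0=0

25,0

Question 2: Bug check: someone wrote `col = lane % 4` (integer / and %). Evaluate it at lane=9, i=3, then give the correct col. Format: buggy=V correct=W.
`lane % 4`[9,3]->1
lane 9->9/4=2, 9 mod 4=1
i=3  r:2·1+1+8->11  c:2
col: 1 vs 2

buggy=1 correct=2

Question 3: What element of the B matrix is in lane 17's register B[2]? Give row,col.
lane 17: gid=4 (17/4), tid=1 (17%4)
i=2: r=1*2+0+8=10, c=gid=4

10,4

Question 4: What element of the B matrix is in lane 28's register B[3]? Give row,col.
L=28->gid=28>>2=7, tid=28&3=0
[3]->row 0·2+1+8=9  col gid=7

9,7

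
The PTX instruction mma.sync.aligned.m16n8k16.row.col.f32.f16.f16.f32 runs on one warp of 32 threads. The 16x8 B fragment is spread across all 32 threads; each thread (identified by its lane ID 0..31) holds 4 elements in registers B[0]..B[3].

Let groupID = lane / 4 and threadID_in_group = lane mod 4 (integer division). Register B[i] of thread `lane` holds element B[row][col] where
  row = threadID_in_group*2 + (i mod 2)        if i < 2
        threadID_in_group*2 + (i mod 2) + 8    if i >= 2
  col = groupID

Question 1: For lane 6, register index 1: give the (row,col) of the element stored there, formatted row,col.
lane 6→6/4=1, 6 mod 4=2
i=1  r:2·2+1+0→5  c:1

5,1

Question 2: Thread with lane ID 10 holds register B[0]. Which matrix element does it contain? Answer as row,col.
4,2

lane 10->10/4=2, 10 mod 4=2
i=0  r:2·2+0+0->4  c:2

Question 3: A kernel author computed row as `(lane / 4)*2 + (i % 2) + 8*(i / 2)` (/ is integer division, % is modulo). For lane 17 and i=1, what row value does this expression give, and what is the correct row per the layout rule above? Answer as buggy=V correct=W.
buggy=9 correct=3

`(lane / 4)*2 + (i % 2) + 8*(i / 2)`[17,1]→9
lane 17→17/4=4, 17 mod 4=1
i=1  r:2·1+1+0→3  c:4
row: 9 vs 3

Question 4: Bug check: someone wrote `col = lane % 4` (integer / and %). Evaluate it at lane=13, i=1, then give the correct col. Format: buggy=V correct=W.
buggy=1 correct=3

`lane % 4`[13,1]⇒1
L=13⇒gr=13>>2=3, th=13&3=1
[1]⇒row 1·2+1+0=3  col gr=3
col: 1 vs 3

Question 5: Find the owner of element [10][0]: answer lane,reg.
c=0⇒gr=0  r=10⇒Rb=1,th=1,odd=0
L=0*4+1=1  i=1*2+0=2

1,2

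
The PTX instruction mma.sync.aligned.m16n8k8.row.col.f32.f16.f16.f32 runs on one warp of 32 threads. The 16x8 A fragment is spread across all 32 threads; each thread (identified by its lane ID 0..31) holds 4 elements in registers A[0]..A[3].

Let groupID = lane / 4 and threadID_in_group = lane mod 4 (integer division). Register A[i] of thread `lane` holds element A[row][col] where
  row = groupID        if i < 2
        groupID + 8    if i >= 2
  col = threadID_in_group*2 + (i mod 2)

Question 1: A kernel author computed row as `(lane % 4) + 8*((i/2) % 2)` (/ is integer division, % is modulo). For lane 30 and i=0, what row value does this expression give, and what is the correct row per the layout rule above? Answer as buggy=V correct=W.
buggy=2 correct=7

`(lane % 4) + 8*((i/2) % 2)`[30,0]->2
L=30->g=30>>2=7, t=30&3=2
[0]->row 7+0=7  col 2·2+0=4
row: 2 vs 7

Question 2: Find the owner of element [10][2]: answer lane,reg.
r:10=>grp=2,rB=1  c:2=>tig=1,lo=0
L=2*4+1=9  i=1*2+0=2

9,2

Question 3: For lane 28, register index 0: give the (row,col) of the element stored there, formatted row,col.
7,0

L=28⇒gr=28>>2=7, th=28&3=0
[0]⇒row 7+0=7  col 0·2+0=0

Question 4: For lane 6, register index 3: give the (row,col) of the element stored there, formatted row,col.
9,5

lane 6->6/4=1, 6 mod 4=2
i=3  r:1+8->9  c:2·2+1->5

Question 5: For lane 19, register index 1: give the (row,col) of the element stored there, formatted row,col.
lane 19: gid=4 (19/4), tid=3 (19%4)
i=1: r=4+0=4, c=3*2+1=7

4,7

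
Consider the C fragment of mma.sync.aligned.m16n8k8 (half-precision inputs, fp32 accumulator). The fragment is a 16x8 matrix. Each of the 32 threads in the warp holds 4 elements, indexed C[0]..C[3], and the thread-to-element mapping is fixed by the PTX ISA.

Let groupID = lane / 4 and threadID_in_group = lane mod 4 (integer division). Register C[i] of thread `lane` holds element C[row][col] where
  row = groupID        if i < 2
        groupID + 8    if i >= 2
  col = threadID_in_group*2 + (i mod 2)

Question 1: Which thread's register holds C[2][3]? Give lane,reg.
9,1

r=2->g=2,rb=0  c=3->t=1,b0=1
L=2*4+1=9  i=0*2+1=1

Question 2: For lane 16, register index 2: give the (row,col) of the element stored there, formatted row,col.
lane 16=>16/4=4, 16 mod 4=0
i=2  r:4+8=>12  c:2·0+0=>0

12,0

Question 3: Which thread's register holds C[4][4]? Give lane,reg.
18,0

r: 4->gid=4,r8=0  c: 4->tid=2,i&1=0
L=4*4+2=18  i=0*2+0=0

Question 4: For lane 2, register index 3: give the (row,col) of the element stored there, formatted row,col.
lane 2: gr=0 (2/4), th=2 (2%4)
i=3: r=0+8=8, c=2*2+1=5

8,5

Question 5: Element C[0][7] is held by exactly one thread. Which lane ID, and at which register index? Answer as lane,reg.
r: 0->gid=0,r8=0  c: 7->tid=3,i&1=1
L=0*4+3=3  i=0*2+1=1

3,1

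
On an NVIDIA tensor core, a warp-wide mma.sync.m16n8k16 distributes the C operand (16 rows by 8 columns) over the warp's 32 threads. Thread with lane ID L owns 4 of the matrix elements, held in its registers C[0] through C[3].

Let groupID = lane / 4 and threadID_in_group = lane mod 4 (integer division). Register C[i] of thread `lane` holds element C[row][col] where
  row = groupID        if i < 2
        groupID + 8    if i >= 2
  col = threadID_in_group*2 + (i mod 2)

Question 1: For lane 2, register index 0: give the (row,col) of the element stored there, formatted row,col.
L=2→G=2>>2=0, T=2&3=2
[0]→row 0+0=0  col 2·2+0=4

0,4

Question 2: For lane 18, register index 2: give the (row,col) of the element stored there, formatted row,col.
12,4

lane 18→18/4=4, 18 mod 4=2
i=2  r:4+8→12  c:2·2+0→4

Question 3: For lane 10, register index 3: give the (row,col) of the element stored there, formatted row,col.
10,5

L=10->gid=10>>2=2, tid=10&3=2
[3]->row 2+8=10  col 2·2+1=5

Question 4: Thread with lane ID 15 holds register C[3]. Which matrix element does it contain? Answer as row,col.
lane 15⇒15/4=3, 15 mod 4=3
i=3  r:3+8⇒11  c:2·3+1⇒7

11,7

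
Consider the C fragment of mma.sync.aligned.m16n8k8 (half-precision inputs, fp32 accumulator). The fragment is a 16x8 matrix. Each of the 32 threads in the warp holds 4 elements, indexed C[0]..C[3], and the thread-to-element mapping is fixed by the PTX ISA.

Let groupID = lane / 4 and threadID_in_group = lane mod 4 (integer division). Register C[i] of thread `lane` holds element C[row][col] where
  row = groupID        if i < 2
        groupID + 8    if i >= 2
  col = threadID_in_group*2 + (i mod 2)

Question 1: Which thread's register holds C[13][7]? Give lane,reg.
r=13->g=5,rb=1  c=7->t=3,b0=1
L=5*4+3=23  i=1*2+1=3

23,3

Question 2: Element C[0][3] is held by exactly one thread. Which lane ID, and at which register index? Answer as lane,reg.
r=0→G=0,rhi=0  c=3→T=1,p=1
L=0*4+1=1  i=0*2+1=1

1,1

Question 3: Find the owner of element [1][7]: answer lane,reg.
7,1

r: 1->gid=1,r8=0  c: 7->tid=3,i&1=1
L=1*4+3=7  i=0*2+1=1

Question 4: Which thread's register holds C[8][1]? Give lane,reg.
r: 8->gid=0,r8=1  c: 1->tid=0,i&1=1
L=0*4+0=0  i=1*2+1=3

0,3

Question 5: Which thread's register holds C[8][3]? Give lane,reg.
r=8->g=0,rb=1  c=3->t=1,b0=1
L=0*4+1=1  i=1*2+1=3

1,3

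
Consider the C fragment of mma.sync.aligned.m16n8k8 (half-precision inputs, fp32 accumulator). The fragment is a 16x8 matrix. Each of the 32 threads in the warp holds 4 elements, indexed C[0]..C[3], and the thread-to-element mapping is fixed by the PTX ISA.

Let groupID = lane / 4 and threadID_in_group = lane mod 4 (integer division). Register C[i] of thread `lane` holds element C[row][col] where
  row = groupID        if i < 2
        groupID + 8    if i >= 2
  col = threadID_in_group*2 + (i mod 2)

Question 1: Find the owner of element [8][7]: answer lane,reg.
r=8→G=0,rhi=1  c=7→T=3,p=1
L=0*4+3=3  i=1*2+1=3

3,3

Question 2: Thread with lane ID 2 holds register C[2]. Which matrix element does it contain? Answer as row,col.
L=2=>grp=2>>2=0, tig=2&3=2
[2]=>row 0+8=8  col 2·2+0=4

8,4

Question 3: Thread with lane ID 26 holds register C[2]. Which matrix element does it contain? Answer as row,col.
lane 26->26/4=6, 26 mod 4=2
i=2  r:6+8->14  c:2·2+0->4

14,4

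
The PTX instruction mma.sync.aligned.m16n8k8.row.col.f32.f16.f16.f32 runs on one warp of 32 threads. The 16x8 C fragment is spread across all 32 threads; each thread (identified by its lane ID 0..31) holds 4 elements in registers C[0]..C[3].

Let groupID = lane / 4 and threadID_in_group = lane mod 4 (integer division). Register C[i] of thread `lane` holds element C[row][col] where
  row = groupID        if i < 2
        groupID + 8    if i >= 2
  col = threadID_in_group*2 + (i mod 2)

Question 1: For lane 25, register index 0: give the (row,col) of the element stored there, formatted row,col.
6,2

25: gid=6,tid=1
[0] (6+0,1*2+0) = (6,2)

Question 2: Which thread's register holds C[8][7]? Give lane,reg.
r=8⇒gr=0,Rb=1  c=7⇒th=3,odd=1
L=0*4+3=3  i=1*2+1=3

3,3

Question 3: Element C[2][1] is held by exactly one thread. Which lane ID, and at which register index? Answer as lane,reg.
8,1

r: 2->gid=2,r8=0  c: 1->tid=0,i&1=1
L=2*4+0=8  i=0*2+1=1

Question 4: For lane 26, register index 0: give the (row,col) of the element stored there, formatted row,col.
lane 26: gr=6 (26/4), th=2 (26%4)
i=0: r=6+0=6, c=2*2+0=4

6,4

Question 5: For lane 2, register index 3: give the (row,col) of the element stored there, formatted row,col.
8,5

2: gid=0,tid=2
[3] (0+8,2*2+1) = (8,5)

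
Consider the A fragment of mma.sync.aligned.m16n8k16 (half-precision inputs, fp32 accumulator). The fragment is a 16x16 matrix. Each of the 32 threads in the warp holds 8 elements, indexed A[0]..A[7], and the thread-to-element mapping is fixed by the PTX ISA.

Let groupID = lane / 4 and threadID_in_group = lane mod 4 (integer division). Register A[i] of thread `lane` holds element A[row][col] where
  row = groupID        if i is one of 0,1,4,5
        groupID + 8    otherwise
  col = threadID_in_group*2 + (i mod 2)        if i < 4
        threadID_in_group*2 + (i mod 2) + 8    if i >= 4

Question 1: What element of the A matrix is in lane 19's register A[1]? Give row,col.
4,7

lane 19: grp=4 (19/4), tig=3 (19%4)
i=1: r=4+0=4, c=3*2+1+0=7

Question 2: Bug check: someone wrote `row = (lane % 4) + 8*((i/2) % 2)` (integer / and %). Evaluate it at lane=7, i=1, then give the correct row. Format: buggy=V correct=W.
buggy=3 correct=1

`(lane % 4) + 8*((i/2) % 2)`[7,1]->3
L=7->g=7>>2=1, t=7&3=3
[1]->row 1+0=1  col 3·2+1+0=7
row: 3 vs 1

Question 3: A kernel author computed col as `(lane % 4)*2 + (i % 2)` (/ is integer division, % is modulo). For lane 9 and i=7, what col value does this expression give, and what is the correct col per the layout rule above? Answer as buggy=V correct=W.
`(lane % 4)*2 + (i % 2)`[9,7]→3
lane 9→9/4=2, 9 mod 4=1
i=7  r:2+8→10  c:2·1+1+8→11
col: 3 vs 11

buggy=3 correct=11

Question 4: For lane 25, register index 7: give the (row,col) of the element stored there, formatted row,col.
25: G=6,T=1
[7] (6+8,1*2+1+8) = (14,11)

14,11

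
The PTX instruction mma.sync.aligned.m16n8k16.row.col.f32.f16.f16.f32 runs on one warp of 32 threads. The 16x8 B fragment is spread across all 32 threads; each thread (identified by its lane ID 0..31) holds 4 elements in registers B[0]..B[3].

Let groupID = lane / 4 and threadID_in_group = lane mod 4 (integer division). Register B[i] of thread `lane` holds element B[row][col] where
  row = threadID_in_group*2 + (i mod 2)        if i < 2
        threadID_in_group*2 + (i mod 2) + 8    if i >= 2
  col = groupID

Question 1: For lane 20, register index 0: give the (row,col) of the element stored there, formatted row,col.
20: g=5,t=0
[0] (0*2+0+0,5) = (0,5)

0,5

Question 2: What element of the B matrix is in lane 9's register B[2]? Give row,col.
10,2

lane 9->9/4=2, 9 mod 4=1
i=2  r:2·1+0+8->10  c:2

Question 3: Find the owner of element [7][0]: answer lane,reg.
3,1

c=0⇒gr=0  r=7⇒Rb=0,th=3,odd=1
L=0*4+3=3  i=0*2+1=1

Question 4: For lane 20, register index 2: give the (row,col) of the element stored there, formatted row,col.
20: g=5,t=0
[2] (0*2+0+8,5) = (8,5)

8,5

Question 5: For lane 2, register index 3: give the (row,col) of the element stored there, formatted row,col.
lane 2: gid=0 (2/4), tid=2 (2%4)
i=3: r=2*2+1+8=13, c=gid=0

13,0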